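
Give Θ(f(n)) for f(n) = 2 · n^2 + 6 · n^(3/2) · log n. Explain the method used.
f(n) ∈ Θ(n^2)

Compare the terms by growth order. For large n, n^a · (log n)^b dominates n^a' · (log n)^b' iff a > a', or (a = a' and b > b'). Ranking the 2 terms shows the dominant one is 2 · n^2. Hence f(n) ∈ Θ(n^2).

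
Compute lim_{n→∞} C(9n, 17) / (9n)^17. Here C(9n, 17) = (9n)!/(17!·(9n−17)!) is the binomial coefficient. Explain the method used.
lim = 1/17! = 1/355687428096000

With N = 9n → ∞: C(N, 17) / N^17 = [N(N−1)…(N−16)] / (17! · N^17) = (1/17!) · 1 · (1 − 1/(9n)) · … · (1 − 16/(9n)). Each factor → 1 as N → ∞, so the limit is 1/17! = 1/355687428096000.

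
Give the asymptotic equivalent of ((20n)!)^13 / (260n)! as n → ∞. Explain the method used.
((20n)!)^13/(260n)! ~ ((2π·20n)^(12/2) / sqrt(13)) · 13^(−13·20n)  →  0

Write N = 20n. Stirling: N! ~ sqrt(2π N)(N/e)^N and (13N)! ~ sqrt(2π·13N)·(13N/e)^(13N).
  (N!)^13/(13N)! ~ (2π N)^(13/2) (N/e)^(13N) / [sqrt(2π·13N) (13N/e)^(13N)]
     = (2π N)^(13/2) / sqrt(2π·13N) · (N/(13N))^(13N)
     = (2π N)^((13−1)/2) / sqrt(13) · 13^(−13N).
Since 13^13 > 1, the factor 13^(−13N) decays exponentially, so the ratio → 0. Substituting N = 20n gives the stated form.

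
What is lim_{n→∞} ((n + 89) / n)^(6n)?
lim = e^534

Rewrite as (1 + 89/n)^(6n). By the standard limit (1 + x/n)^n → e^x, we have (1 + 89/n)^n → e^89, and raising to the 6th power gives e^534.
More precisely, ln[(1 + 89/n)^(6n)] = 6n · ln(1 + 89/n) = 6n · (89/n + O(1/n^2)) = 534 + O(1/n) → 534.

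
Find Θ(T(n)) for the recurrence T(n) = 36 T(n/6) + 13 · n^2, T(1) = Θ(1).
T(n) = Θ(n^2 log n)

log_6 36 = 2, and f(n) = 13 · n^2 = Θ(n^(log_6 36)). This is Case 2 of the master theorem: T(n) = Θ(f(n) · log n) = Θ(n^2 log n).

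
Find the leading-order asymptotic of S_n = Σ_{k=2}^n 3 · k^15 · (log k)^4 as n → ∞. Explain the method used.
S_n ~ 3 · n^16 · (log n)^4 / 16

By integral comparison, S_n = ∫_1^n 3 · x^15 · (log x)^4 dx + O(n^15 · (log n)^4). For the integral, the leading term of ∫_1^n x^15 (log x)^4 dx is n^16/16 · (log n)^4 (by repeated integration by parts; each step lowers the log-exponent and produces a relatively O(1/log n) correction). Hence S_n ~ 3 · n^16 · (log n)^4 / 16.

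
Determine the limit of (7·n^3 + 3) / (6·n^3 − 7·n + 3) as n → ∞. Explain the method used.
lim = 7/6

For large n the leading n^3 terms dominate both numerator and denominator. Dividing top and bottom by n^3, every other term tends to 0, leaving 7/6.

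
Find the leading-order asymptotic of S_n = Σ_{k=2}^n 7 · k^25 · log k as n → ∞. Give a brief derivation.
S_n ~ 7 · n^26 log n / 26 − 7 · n^26 / 676

By integral comparison, S_n = ∫_1^n 7 · x^25 · log x dx + O(n^25 · log n). For the integral, ∫ x^25 log x dx = n^26 log n / 26 − n^26/676 (integration by parts). Hence S_n ~ 7 · n^26 log n / 26 − 7 · n^26 / 676.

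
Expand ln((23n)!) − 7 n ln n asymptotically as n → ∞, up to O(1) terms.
ln((23n)!) − 7 n ln n = 16 n ln n + 23(ln 23 − 1) n + (1/2) ln(2π·23n) + O(1/n)

Stirling: ln((23n)!) = 23n ln(23n) − 23n + (1/2) ln(2π·23n) + O(1/n).
Expand 23n ln(23n) = 23n (ln n + ln 23) = 23n ln n + 23n ln 23.
Subtract 7n ln n: leading term is (23 − 7) n ln n = 16 n ln n. The next term is 23n ln 23 − 23n = 23(ln 23 − 1) n. Then the (1/2) ln(2π·23n) correction.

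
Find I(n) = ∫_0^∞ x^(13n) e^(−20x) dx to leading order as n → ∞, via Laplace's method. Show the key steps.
I(n) ~ (sqrt(2π·13n) / 20) · (13n/(20e))^(13n)

Write the integrand as exp(13n ln x − 20x) and set f(x) = 13n ln x − 20x. Then f'(x) = 13n/x − 20 = 0 at x* = 13n/20, and f''(x*) = −13n/x*^2 = −20^2/(13n). Laplace's method (interior maximum) gives
  I(n) ~ e^(f(x*)) · sqrt(2π / |f''(x*)|)
        = exp(13n ln(13n/20) − 13n) · sqrt(2π · 13n / 20^2)
        = (13n/20)^(13n) e^(−13n) · sqrt(2π·13n) / 20
        = (sqrt(2π·13n) / 20) · (13n/(20e))^(13n).
This matches Γ(13n+1)/20^(13n+1) with Stirling applied to Γ.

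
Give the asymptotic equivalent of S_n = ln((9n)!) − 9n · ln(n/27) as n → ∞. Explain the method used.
S_n ~ 9n · (ln 243 − 1) + O(ln n)

Stirling: ln((9n)!) = 9n ln(9n) − 9n + O(ln n).
  S_n = 9n ln(9n) − 9n − 9n ln(n/27) + O(ln n)
      = 9n ln(9n) − 9n ln n + 9n ln 27 − 9n + O(ln n)
      = 9n ln 9 + 9n ln 27 − 9n + O(ln n)
      = 9n (ln 243 − 1) + O(ln n).
Numerically ln(243) − 1 ≈ 4.4931.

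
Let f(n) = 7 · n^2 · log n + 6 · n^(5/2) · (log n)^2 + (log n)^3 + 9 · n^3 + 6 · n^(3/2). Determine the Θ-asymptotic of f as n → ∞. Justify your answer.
f(n) ∈ Θ(n^3)

Compare the terms by growth order. For large n, n^a · (log n)^b dominates n^a' · (log n)^b' iff a > a', or (a = a' and b > b'). Ranking the 5 terms shows the dominant one is 9 · n^3. Hence f(n) ∈ Θ(n^3).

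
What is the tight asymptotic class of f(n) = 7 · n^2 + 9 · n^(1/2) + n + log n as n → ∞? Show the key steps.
f(n) ∈ Θ(n^2)

Compare the terms by growth order. For large n, n^a · (log n)^b dominates n^a' · (log n)^b' iff a > a', or (a = a' and b > b'). Ranking the 4 terms shows the dominant one is 7 · n^2. Hence f(n) ∈ Θ(n^2).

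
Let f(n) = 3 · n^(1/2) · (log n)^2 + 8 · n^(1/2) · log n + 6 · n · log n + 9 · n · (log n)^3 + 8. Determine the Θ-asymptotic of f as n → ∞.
f(n) ∈ Θ(n · (log n)^3)

Compare the terms by growth order. For large n, n^a · (log n)^b dominates n^a' · (log n)^b' iff a > a', or (a = a' and b > b'). Ranking the 5 terms shows the dominant one is 9 · n · (log n)^3. Hence f(n) ∈ Θ(n · (log n)^3).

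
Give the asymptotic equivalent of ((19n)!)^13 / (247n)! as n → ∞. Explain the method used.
((19n)!)^13/(247n)! ~ ((2π·19n)^(12/2) / sqrt(13)) · 13^(−13·19n)  →  0

Write N = 19n. Stirling: N! ~ sqrt(2π N)(N/e)^N and (13N)! ~ sqrt(2π·13N)·(13N/e)^(13N).
  (N!)^13/(13N)! ~ (2π N)^(13/2) (N/e)^(13N) / [sqrt(2π·13N) (13N/e)^(13N)]
     = (2π N)^(13/2) / sqrt(2π·13N) · (N/(13N))^(13N)
     = (2π N)^((13−1)/2) / sqrt(13) · 13^(−13N).
Since 13^13 > 1, the factor 13^(−13N) decays exponentially, so the ratio → 0. Substituting N = 19n gives the stated form.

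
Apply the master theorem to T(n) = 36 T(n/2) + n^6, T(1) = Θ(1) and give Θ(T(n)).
T(n) = Θ(n^6)

log_2 36 ≈ 5.170. f(n) = n^6 dominates n^(log_2 36) since 6 > 5.170, and the regularity condition a·f(n/b) = 36·(n/2)^6 = (36/64)·n^6 ≤ c·f(n) holds with c = 36/64 ≈ 0.562 < 1. So this is Case 3: T(n) = Θ(f(n)) = Θ(n^6).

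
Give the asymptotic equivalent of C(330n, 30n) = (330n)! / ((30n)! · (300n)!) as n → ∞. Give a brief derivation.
C(330n, 30n) ~ (285311670611/10000000000)^(30n) · sqrt(11/(20π·30n))

Write N = 30n. Apply Stirling to each factorial:
  (11N)! ~ sqrt(2π·11N) · (11N/e)^(11N),
  N! ~ sqrt(2π N) · (N/e)^N,
  (10N)! ~ sqrt(2π·10N) · (10N/e)^(10N).
The exponential factors combine to (11N)^(11N) / (N^N · (10N)^(10N)) = 11^(11N)/10^(10N) = (11^11/10^10)^N = (285311670611/10000000000)^N.
The square-root prefactors combine to sqrt(2π·11N) / (sqrt(2π N)·sqrt(2π·10N)) = sqrt(11 / (2π·10·N)) = sqrt(11/(20π·30n)).
Substituting N = 30n: C(330n, 30n) ~ (285311670611/10000000000)^(30n) · sqrt(11/(20π·30n)).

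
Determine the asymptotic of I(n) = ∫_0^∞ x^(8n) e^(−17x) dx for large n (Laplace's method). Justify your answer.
I(n) ~ (sqrt(2π·8n) / 17) · (8n/(17e))^(8n)

Write the integrand as exp(8n ln x − 17x) and set f(x) = 8n ln x − 17x. Then f'(x) = 8n/x − 17 = 0 at x* = 8n/17, and f''(x*) = −8n/x*^2 = −17^2/(8n). Laplace's method (interior maximum) gives
  I(n) ~ e^(f(x*)) · sqrt(2π / |f''(x*)|)
        = exp(8n ln(8n/17) − 8n) · sqrt(2π · 8n / 17^2)
        = (8n/17)^(8n) e^(−8n) · sqrt(2π·8n) / 17
        = (sqrt(2π·8n) / 17) · (8n/(17e))^(8n).
This matches Γ(8n+1)/17^(8n+1) with Stirling applied to Γ.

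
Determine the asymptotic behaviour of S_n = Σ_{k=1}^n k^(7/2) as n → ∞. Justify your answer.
S_n ~ (2/9) · n^(9/2)

Integral comparison: Σ_{k=1}^n k^(7/2) = ∫_0^n x^(7/2) dx + O(n^(7/2)). The integral is n^(1 + 7/2) / (1 + 7/2) = n^((7+2)/2) / ((7+2)/2) = (2/9) · n^(9/2).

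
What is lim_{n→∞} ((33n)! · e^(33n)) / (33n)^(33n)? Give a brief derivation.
lim = ∞

Stirling: (33n)! ~ sqrt(2π·33n) · (33n/e)^(33n). Hence
  (33n)! · e^(33n) / (33n)^(33n) ~ sqrt(2π·33n) = sqrt(2π·33) · sqrt(n) → ∞.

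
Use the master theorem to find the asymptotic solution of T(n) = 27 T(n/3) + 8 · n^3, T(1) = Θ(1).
T(n) = Θ(n^3 log n)

log_3 27 = 3, and f(n) = 8 · n^3 = Θ(n^(log_3 27)). This is Case 2 of the master theorem: T(n) = Θ(f(n) · log n) = Θ(n^3 log n).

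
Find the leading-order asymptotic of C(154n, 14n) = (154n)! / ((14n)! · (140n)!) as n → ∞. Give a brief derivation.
C(154n, 14n) ~ (285311670611/10000000000)^(14n) · sqrt(11/(20π·14n))

Write N = 14n. Apply Stirling to each factorial:
  (11N)! ~ sqrt(2π·11N) · (11N/e)^(11N),
  N! ~ sqrt(2π N) · (N/e)^N,
  (10N)! ~ sqrt(2π·10N) · (10N/e)^(10N).
The exponential factors combine to (11N)^(11N) / (N^N · (10N)^(10N)) = 11^(11N)/10^(10N) = (11^11/10^10)^N = (285311670611/10000000000)^N.
The square-root prefactors combine to sqrt(2π·11N) / (sqrt(2π N)·sqrt(2π·10N)) = sqrt(11 / (2π·10·N)) = sqrt(11/(20π·14n)).
Substituting N = 14n: C(154n, 14n) ~ (285311670611/10000000000)^(14n) · sqrt(11/(20π·14n)).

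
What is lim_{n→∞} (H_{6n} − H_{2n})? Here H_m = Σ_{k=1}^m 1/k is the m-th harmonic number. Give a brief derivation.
lim = ln(6/2) = ln 3

Euler-Maclaurin gives H_m = ln m + γ + 1/(2m) + O(1/m^2). The γ and O(1/m) terms cancel in the difference:
  H_{6n} − H_{2n} = ln(6n) − ln(2n) + O(1/n) = ln(6/2) + O(1/n).
Hence the limit is ln(6/2) = ln 3.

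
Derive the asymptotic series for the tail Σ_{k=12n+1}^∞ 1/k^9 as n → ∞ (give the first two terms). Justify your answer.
Σ_{k>12n} 1/k^9 = 1/(8 · (12n)^8) − 1/(2 · (12n)^9) + O(1/(12n)^10)

Compare to the integral: ∫_{12n}^∞ x^(−9) dx = [−x^(−8)/8]_{12n}^∞ = 1/((9−1)·(12n)^8). The Euler-Maclaurin correction adds −f(12n)/2 = −1/(2·(12n)^9). Euler-Maclaurin then gives
  Σ_{k>12n} 1/k^9 = ∫_{12n}^∞ dx/x^9 − 1/(2·(12n)^9) + O(1/(12n)^10).
(Equivalently this is ζ(9) − Σ_{k≤12n} 1/k^9.)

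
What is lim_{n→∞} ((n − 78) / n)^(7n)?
lim = e^(−546)

Rewrite as (1 − 78/n)^(7n). By the standard limit (1 + x/n)^n → e^x, we have (1 − 78/n)^n → e^(−78), and raising to the 7th power gives e^(−546).
More precisely, ln[(1 − 78/n)^(7n)] = 7n · ln(1 − 78/n) = 7n · (-78/n + O(1/n^2)) = -546 + O(1/n) → -546.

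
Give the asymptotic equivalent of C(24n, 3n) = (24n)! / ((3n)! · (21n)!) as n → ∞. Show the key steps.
C(24n, 3n) ~ (16777216/823543)^(3n) · sqrt(4/(7π·3n))

Write N = 3n. Apply Stirling to each factorial:
  (8N)! ~ sqrt(2π·8N) · (8N/e)^(8N),
  N! ~ sqrt(2π N) · (N/e)^N,
  (7N)! ~ sqrt(2π·7N) · (7N/e)^(7N).
The exponential factors combine to (8N)^(8N) / (N^N · (7N)^(7N)) = 8^(8N)/7^(7N) = (8^8/7^7)^N = (16777216/823543)^N.
The square-root prefactors combine to sqrt(2π·8N) / (sqrt(2π N)·sqrt(2π·7N)) = sqrt(8 / (2π·7·N)) = sqrt(4/(7π·3n)).
Substituting N = 3n: C(24n, 3n) ~ (16777216/823543)^(3n) · sqrt(4/(7π·3n)).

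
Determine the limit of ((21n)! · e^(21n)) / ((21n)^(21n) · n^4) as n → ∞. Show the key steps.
lim = 0

Stirling: (21n)! ~ sqrt(2π·21n) · (21n/e)^(21n). Hence
  (21n)! · e^(21n) / (21n)^(21n) ~ sqrt(2π·21n).
Dividing by n^4: sqrt(2π·21n) / n^4 = sqrt(2π·21) · n^((1−8)/2), so the expression behaves like sqrt(2π·21) · n^((1−8)/2) → 0.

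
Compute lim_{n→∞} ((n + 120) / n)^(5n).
lim = e^600

Rewrite as (1 + 120/n)^(5n). By the standard limit (1 + x/n)^n → e^x, we have (1 + 120/n)^n → e^120, and raising to the 5th power gives e^600.
More precisely, ln[(1 + 120/n)^(5n)] = 5n · ln(1 + 120/n) = 5n · (120/n + O(1/n^2)) = 600 + O(1/n) → 600.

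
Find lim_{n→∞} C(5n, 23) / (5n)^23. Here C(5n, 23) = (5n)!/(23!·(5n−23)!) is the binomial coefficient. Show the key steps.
lim = 1/23! = 1/25852016738884976640000

With N = 5n → ∞: C(N, 23) / N^23 = [N(N−1)…(N−22)] / (23! · N^23) = (1/23!) · 1 · (1 − 1/(5n)) · … · (1 − 22/(5n)). Each factor → 1 as N → ∞, so the limit is 1/23! = 1/25852016738884976640000.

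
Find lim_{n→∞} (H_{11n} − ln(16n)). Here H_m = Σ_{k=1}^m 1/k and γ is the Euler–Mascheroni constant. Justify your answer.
lim = ln(11/16) + γ

By Euler-Maclaurin, H_m = ln m + γ + O(1/m). So
  H_{11n} − ln(16n) = ln(11n) + γ − ln(16n) + O(1/n)
                       = ln(11/16) + γ + O(1/n).
Hence the limit is ln(11/16) + γ.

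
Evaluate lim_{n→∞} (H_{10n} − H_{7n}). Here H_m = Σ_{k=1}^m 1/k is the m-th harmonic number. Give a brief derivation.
lim = ln(10/7)

Euler-Maclaurin gives H_m = ln m + γ + 1/(2m) + O(1/m^2). The γ and O(1/m) terms cancel in the difference:
  H_{10n} − H_{7n} = ln(10n) − ln(7n) + O(1/n) = ln(10/7) + O(1/n).
Hence the limit is ln(10/7).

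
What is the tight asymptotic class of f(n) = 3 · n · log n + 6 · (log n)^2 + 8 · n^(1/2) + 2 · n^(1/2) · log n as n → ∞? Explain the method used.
f(n) ∈ Θ(n · log n)

Compare the terms by growth order. For large n, n^a · (log n)^b dominates n^a' · (log n)^b' iff a > a', or (a = a' and b > b'). Ranking the 4 terms shows the dominant one is 3 · n · log n. Hence f(n) ∈ Θ(n · log n).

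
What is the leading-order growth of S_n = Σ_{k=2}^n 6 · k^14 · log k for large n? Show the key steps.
S_n ~ 2 · n^15 log n / 5 − 2 · n^15 / 75

By integral comparison, S_n = ∫_1^n 6 · x^14 · log x dx + O(n^14 · log n). For the integral, ∫ x^14 log x dx = n^15 log n / 15 − n^15/225 (integration by parts). Hence S_n ~ 2 · n^15 log n / 5 − 2 · n^15 / 75.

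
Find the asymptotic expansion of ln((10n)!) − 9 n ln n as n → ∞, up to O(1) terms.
ln((10n)!) − 9 n ln n = n ln n + 10(ln 10 − 1) n + (1/2) ln(2π·10n) + O(1/n)

Stirling: ln((10n)!) = 10n ln(10n) − 10n + (1/2) ln(2π·10n) + O(1/n).
Expand 10n ln(10n) = 10n (ln n + ln 10) = 10n ln n + 10n ln 10.
Subtract 9n ln n: leading term is (10 − 9) n ln n = n ln n. The next term is 10n ln 10 − 10n = 10(ln 10 − 1) n. Then the (1/2) ln(2π·10n) correction.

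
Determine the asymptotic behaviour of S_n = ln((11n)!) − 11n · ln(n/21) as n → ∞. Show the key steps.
S_n ~ 11n · (ln 231 − 1) + O(ln n)

Stirling: ln((11n)!) = 11n ln(11n) − 11n + O(ln n).
  S_n = 11n ln(11n) − 11n − 11n ln(n/21) + O(ln n)
      = 11n ln(11n) − 11n ln n + 11n ln 21 − 11n + O(ln n)
      = 11n ln 11 + 11n ln 21 − 11n + O(ln n)
      = 11n (ln 231 − 1) + O(ln n).
Numerically ln(231) − 1 ≈ 4.4424.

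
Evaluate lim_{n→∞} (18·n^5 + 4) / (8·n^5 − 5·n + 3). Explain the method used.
lim = 18/8 = 9/4

For large n the leading n^5 terms dominate both numerator and denominator. Dividing top and bottom by n^5, every other term tends to 0, leaving 18/8 = 9/4.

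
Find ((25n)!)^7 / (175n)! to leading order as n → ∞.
((25n)!)^7/(175n)! ~ ((2π·25n)^(6/2) / sqrt(7)) · 7^(−7·25n)  →  0

Write N = 25n. Stirling: N! ~ sqrt(2π N)(N/e)^N and (7N)! ~ sqrt(2π·7N)·(7N/e)^(7N).
  (N!)^7/(7N)! ~ (2π N)^(7/2) (N/e)^(7N) / [sqrt(2π·7N) (7N/e)^(7N)]
     = (2π N)^(7/2) / sqrt(2π·7N) · (N/(7N))^(7N)
     = (2π N)^((7−1)/2) / sqrt(7) · 7^(−7N).
Since 7^7 > 1, the factor 7^(−7N) decays exponentially, so the ratio → 0. Substituting N = 25n gives the stated form.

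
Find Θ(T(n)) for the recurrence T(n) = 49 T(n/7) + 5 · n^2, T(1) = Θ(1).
T(n) = Θ(n^2 log n)

log_7 49 = 2, and f(n) = 5 · n^2 = Θ(n^(log_7 49)). This is Case 2 of the master theorem: T(n) = Θ(f(n) · log n) = Θ(n^2 log n).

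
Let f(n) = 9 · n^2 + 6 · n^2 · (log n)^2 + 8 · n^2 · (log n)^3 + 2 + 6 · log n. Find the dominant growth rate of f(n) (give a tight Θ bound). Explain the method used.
f(n) ∈ Θ(n^2 · (log n)^3)

Compare the terms by growth order. For large n, n^a · (log n)^b dominates n^a' · (log n)^b' iff a > a', or (a = a' and b > b'). Ranking the 5 terms shows the dominant one is 8 · n^2 · (log n)^3. Hence f(n) ∈ Θ(n^2 · (log n)^3).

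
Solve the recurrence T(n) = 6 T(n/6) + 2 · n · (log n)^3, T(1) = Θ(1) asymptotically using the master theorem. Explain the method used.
T(n) = Θ(n · (log n)^4)

Here log_6 6 = 1 and f(n) = 2 · n · (log n)^3 = Θ(n^(log_6 6) · (log n)^3). This is the extended Case 2 of the master theorem (f matches the critical exponent up to log factors), giving T(n) = Θ(n^(log_6 6) · (log n)^(3+1)) = Θ(n · (log n)^4).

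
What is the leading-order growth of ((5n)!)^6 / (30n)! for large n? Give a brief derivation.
((5n)!)^6/(30n)! ~ ((2π·5n)^(5/2) / sqrt(6)) · 6^(−6·5n)  →  0

Write N = 5n. Stirling: N! ~ sqrt(2π N)(N/e)^N and (6N)! ~ sqrt(2π·6N)·(6N/e)^(6N).
  (N!)^6/(6N)! ~ (2π N)^(6/2) (N/e)^(6N) / [sqrt(2π·6N) (6N/e)^(6N)]
     = (2π N)^(6/2) / sqrt(2π·6N) · (N/(6N))^(6N)
     = (2π N)^((6−1)/2) / sqrt(6) · 6^(−6N).
Since 6^6 > 1, the factor 6^(−6N) decays exponentially, so the ratio → 0. Substituting N = 5n gives the stated form.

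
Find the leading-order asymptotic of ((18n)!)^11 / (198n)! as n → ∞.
((18n)!)^11/(198n)! ~ ((2π·18n)^(10/2) / sqrt(11)) · 11^(−11·18n)  →  0

Write N = 18n. Stirling: N! ~ sqrt(2π N)(N/e)^N and (11N)! ~ sqrt(2π·11N)·(11N/e)^(11N).
  (N!)^11/(11N)! ~ (2π N)^(11/2) (N/e)^(11N) / [sqrt(2π·11N) (11N/e)^(11N)]
     = (2π N)^(11/2) / sqrt(2π·11N) · (N/(11N))^(11N)
     = (2π N)^((11−1)/2) / sqrt(11) · 11^(−11N).
Since 11^11 > 1, the factor 11^(−11N) decays exponentially, so the ratio → 0. Substituting N = 18n gives the stated form.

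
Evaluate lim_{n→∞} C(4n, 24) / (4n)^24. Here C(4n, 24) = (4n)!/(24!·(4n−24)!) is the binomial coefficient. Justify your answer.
lim = 1/24! = 1/620448401733239439360000

With N = 4n → ∞: C(N, 24) / N^24 = [N(N−1)…(N−23)] / (24! · N^24) = (1/24!) · 1 · (1 − 1/(4n)) · … · (1 − 23/(4n)). Each factor → 1 as N → ∞, so the limit is 1/24! = 1/620448401733239439360000.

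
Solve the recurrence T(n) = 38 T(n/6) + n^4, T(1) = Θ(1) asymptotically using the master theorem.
T(n) = Θ(n^4)

log_6 38 ≈ 2.030. f(n) = n^4 dominates n^(log_6 38) since 4 > 2.030, and the regularity condition a·f(n/b) = 38·(n/6)^4 = (38/1296)·n^4 ≤ c·f(n) holds with c = 38/1296 ≈ 0.0293 < 1. So this is Case 3: T(n) = Θ(f(n)) = Θ(n^4).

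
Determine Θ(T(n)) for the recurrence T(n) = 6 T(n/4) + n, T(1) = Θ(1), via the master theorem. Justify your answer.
T(n) = Θ(n^(log_4 6))

Master theorem: compare f(n) = n to n^(log_4 6) where log_4 6 ≈ 1.292. Since 1 < log_4 6, we have f(n) = O(n^(log_4 6 − ε)) for some ε > 0 — Case 1. Hence T(n) = Θ(n^(log_4 6)).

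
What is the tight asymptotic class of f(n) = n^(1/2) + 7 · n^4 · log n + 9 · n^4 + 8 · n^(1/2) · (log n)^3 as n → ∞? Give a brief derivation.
f(n) ∈ Θ(n^4 · log n)

Compare the terms by growth order. For large n, n^a · (log n)^b dominates n^a' · (log n)^b' iff a > a', or (a = a' and b > b'). Ranking the 4 terms shows the dominant one is 7 · n^4 · log n. Hence f(n) ∈ Θ(n^4 · log n).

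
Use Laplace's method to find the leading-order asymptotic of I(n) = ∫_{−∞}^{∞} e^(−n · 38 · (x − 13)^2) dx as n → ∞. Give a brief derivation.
I(n) = sqrt(π/(38n))

Here φ(x) = 38 · (x − 13)^2 has its unique minimum at x* = 13 with φ(x*) = 0 and φ''(x*) = 76. Laplace's method gives
  I(n) ~ e^(−n φ(x*)) · sqrt(2π / (n · φ''(x*))) = sqrt(2π / (76n)) = sqrt(π/(38n)).
This is exact: substituting u = (x − 13)·sqrt(38n) gives I(n) = (1/sqrt(38n)) ∫_{−∞}^{∞} e^(−u^2) du = sqrt(π/(38n)).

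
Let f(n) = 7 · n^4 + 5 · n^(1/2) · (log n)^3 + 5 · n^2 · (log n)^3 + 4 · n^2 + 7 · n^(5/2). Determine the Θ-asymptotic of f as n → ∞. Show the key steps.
f(n) ∈ Θ(n^4)

Compare the terms by growth order. For large n, n^a · (log n)^b dominates n^a' · (log n)^b' iff a > a', or (a = a' and b > b'). Ranking the 5 terms shows the dominant one is 7 · n^4. Hence f(n) ∈ Θ(n^4).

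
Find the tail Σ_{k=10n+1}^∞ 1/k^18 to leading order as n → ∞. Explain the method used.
Σ_{k>10n} 1/k^18 ~ 1/(17 · (10n)^17)

Compare to the integral: ∫_{10n}^∞ x^(−18) dx = [−x^(−17)/17]_{10n}^∞ = 1/((18−1)·(10n)^17). Euler-Maclaurin then gives
  Σ_{k>10n} 1/k^18 = ∫_{10n}^∞ dx/x^18 − 1/(2·(10n)^18) + O(1/(10n)^19).
(Equivalently this is ζ(18) − Σ_{k≤10n} 1/k^18.)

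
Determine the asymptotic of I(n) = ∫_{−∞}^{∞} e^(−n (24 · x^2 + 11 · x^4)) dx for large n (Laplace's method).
I(n) ~ sqrt(π/(24n))

φ(x) = 24 · x^2 + 11 · x^4 has its unique global minimum at x* = 0 (since φ'(x) = 48x + 44x^3 = 0 only at x = 0 for real x with both coefficients positive, and φ → ∞ as |x| → ∞). At x* = 0, φ(0) = 0 and φ''(0) = 48. Laplace's method then gives
  I(n) ~ sqrt(2π / (n · φ''(0))) · e^(−n φ(0)) = sqrt(2π / (48n)) = sqrt(π/(24n)).
The 11 · x^4 term contributes only at subleading order (an O(1/n) relative correction).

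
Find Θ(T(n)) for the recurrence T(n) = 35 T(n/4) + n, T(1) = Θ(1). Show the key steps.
T(n) = Θ(n^(log_4 35))

Master theorem: compare f(n) = n to n^(log_4 35) where log_4 35 ≈ 2.565. Since 1 < log_4 35, we have f(n) = O(n^(log_4 35 − ε)) for some ε > 0 — Case 1. Hence T(n) = Θ(n^(log_4 35)).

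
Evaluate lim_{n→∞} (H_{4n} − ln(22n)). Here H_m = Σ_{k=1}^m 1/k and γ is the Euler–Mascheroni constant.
lim = ln(2/11) + γ

By Euler-Maclaurin, H_m = ln m + γ + O(1/m). So
  H_{4n} − ln(22n) = ln(4n) + γ − ln(22n) + O(1/n)
                       = ln(4/22) + γ + O(1/n).
Hence the limit is ln(4/22) + γ (= ln(2/11)).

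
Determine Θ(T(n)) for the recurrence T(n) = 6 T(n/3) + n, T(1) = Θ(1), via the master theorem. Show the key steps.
T(n) = Θ(n^(log_3 6))

Master theorem: compare f(n) = n to n^(log_3 6) where log_3 6 ≈ 1.631. Since 1 < log_3 6, we have f(n) = O(n^(log_3 6 − ε)) for some ε > 0 — Case 1. Hence T(n) = Θ(n^(log_3 6)).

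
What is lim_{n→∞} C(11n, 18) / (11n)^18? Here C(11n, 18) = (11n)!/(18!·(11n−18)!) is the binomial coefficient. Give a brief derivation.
lim = 1/18! = 1/6402373705728000

With N = 11n → ∞: C(N, 18) / N^18 = [N(N−1)…(N−17)] / (18! · N^18) = (1/18!) · 1 · (1 − 1/(11n)) · … · (1 − 17/(11n)). Each factor → 1 as N → ∞, so the limit is 1/18! = 1/6402373705728000.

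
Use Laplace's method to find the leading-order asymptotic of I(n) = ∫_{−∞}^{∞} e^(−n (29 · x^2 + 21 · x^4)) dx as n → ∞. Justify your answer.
I(n) ~ sqrt(π/(29n))

φ(x) = 29 · x^2 + 21 · x^4 has its unique global minimum at x* = 0 (since φ'(x) = 58x + 84x^3 = 0 only at x = 0 for real x with both coefficients positive, and φ → ∞ as |x| → ∞). At x* = 0, φ(0) = 0 and φ''(0) = 58. Laplace's method then gives
  I(n) ~ sqrt(2π / (n · φ''(0))) · e^(−n φ(0)) = sqrt(2π / (58n)) = sqrt(π/(29n)).
The 21 · x^4 term contributes only at subleading order (an O(1/n) relative correction).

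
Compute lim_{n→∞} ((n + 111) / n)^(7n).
lim = e^777

Rewrite as (1 + 111/n)^(7n). By the standard limit (1 + x/n)^n → e^x, we have (1 + 111/n)^n → e^111, and raising to the 7th power gives e^777.
More precisely, ln[(1 + 111/n)^(7n)] = 7n · ln(1 + 111/n) = 7n · (111/n + O(1/n^2)) = 777 + O(1/n) → 777.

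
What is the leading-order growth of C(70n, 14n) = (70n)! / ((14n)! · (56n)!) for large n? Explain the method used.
C(70n, 14n) ~ (3125/256)^(14n) · sqrt(5/(8π·14n))

Write N = 14n. Apply Stirling to each factorial:
  (5N)! ~ sqrt(2π·5N) · (5N/e)^(5N),
  N! ~ sqrt(2π N) · (N/e)^N,
  (4N)! ~ sqrt(2π·4N) · (4N/e)^(4N).
The exponential factors combine to (5N)^(5N) / (N^N · (4N)^(4N)) = 5^(5N)/4^(4N) = (5^5/4^4)^N = (3125/256)^N.
The square-root prefactors combine to sqrt(2π·5N) / (sqrt(2π N)·sqrt(2π·4N)) = sqrt(5 / (2π·4·N)) = sqrt(5/(8π·14n)).
Substituting N = 14n: C(70n, 14n) ~ (3125/256)^(14n) · sqrt(5/(8π·14n)).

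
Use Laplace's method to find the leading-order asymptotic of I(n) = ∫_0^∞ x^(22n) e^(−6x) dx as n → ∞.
I(n) ~ (sqrt(2π·22n) / 6) · (22n/(6e))^(22n)

Write the integrand as exp(22n ln x − 6x) and set f(x) = 22n ln x − 6x. Then f'(x) = 22n/x − 6 = 0 at x* = 22n/6, and f''(x*) = −22n/x*^2 = −6^2/(22n). Laplace's method (interior maximum) gives
  I(n) ~ e^(f(x*)) · sqrt(2π / |f''(x*)|)
        = exp(22n ln(22n/6) − 22n) · sqrt(2π · 22n / 6^2)
        = (22n/6)^(22n) e^(−22n) · sqrt(2π·22n) / 6
        = (sqrt(2π·22n) / 6) · (22n/(6e))^(22n).
This matches Γ(22n+1)/6^(22n+1) with Stirling applied to Γ.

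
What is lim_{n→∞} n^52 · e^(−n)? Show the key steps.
lim = 0

Exponentials with base > 1 dominate every fixed polynomial: for any fixed c, n^c / e^n → 0 as n → ∞ (e.g. by the ratio test, or since e^n grows faster than any power of n). Hence n^52 · e^(−n) = n^52 / e^n → 0.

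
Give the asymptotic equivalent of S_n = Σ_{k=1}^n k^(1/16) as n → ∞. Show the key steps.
S_n ~ (16/17) · n^(17/16)

Integral comparison: Σ_{k=1}^n k^(1/16) = ∫_0^n x^(1/16) dx + O(n^(1/16)). The integral is n^(1 + 1/16) / (1 + 1/16) = n^((1+16)/16) / ((1+16)/16) = (16/17) · n^(17/16).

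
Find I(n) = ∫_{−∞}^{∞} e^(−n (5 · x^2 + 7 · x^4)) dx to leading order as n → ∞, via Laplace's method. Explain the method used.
I(n) ~ sqrt(π/(5n))

φ(x) = 5 · x^2 + 7 · x^4 has its unique global minimum at x* = 0 (since φ'(x) = 10x + 28x^3 = 0 only at x = 0 for real x with both coefficients positive, and φ → ∞ as |x| → ∞). At x* = 0, φ(0) = 0 and φ''(0) = 10. Laplace's method then gives
  I(n) ~ sqrt(2π / (n · φ''(0))) · e^(−n φ(0)) = sqrt(2π / (10n)) = sqrt(π/(5n)).
The 7 · x^4 term contributes only at subleading order (an O(1/n) relative correction).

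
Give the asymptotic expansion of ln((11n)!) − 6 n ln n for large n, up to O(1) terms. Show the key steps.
ln((11n)!) − 6 n ln n = 5 n ln n + 11(ln 11 − 1) n + (1/2) ln(2π·11n) + O(1/n)

Stirling: ln((11n)!) = 11n ln(11n) − 11n + (1/2) ln(2π·11n) + O(1/n).
Expand 11n ln(11n) = 11n (ln n + ln 11) = 11n ln n + 11n ln 11.
Subtract 6n ln n: leading term is (11 − 6) n ln n = 5 n ln n. The next term is 11n ln 11 − 11n = 11(ln 11 − 1) n. Then the (1/2) ln(2π·11n) correction.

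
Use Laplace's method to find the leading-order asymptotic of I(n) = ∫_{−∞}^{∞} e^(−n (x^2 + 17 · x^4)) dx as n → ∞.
I(n) ~ sqrt(π/n)

φ(x) = x^2 + 17 · x^4 has its unique global minimum at x* = 0 (since φ'(x) = 2x + 68x^3 = 0 only at x = 0 for real x with both coefficients positive, and φ → ∞ as |x| → ∞). At x* = 0, φ(0) = 0 and φ''(0) = 2. Laplace's method then gives
  I(n) ~ sqrt(2π / (n · φ''(0))) · e^(−n φ(0)) = sqrt(2π / (2n)) = sqrt(π/n).
The 17 · x^4 term contributes only at subleading order (an O(1/n) relative correction).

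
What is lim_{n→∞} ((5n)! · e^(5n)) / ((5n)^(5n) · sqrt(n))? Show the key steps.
lim = sqrt(2π·5)

Stirling: (5n)! ~ sqrt(2π·5n) · (5n/e)^(5n). Hence
  (5n)! · e^(5n) / (5n)^(5n) ~ sqrt(2π·5n).
Dividing by sqrt(n): sqrt(2π·5n) / sqrt(n) = sqrt(2π·5) · n^((1−1)/2), so the limit is sqrt(2π·5).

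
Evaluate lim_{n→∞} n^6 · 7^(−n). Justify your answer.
lim = 0

Exponentials with base > 1 dominate every fixed polynomial: for any fixed c, n^c / 7^n → 0 as n → ∞ (e.g. by the ratio test, or by writing 7^n = e^(n ln 7) and noting e^(n ln 7) / n^c → ∞). Hence n^6 · 7^(−n) = n^6 / 7^n → 0.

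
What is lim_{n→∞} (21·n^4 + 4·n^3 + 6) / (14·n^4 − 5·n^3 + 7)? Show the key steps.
lim = 21/14 = 3/2

For large n the leading n^4 terms dominate both numerator and denominator. Dividing top and bottom by n^4, every other term tends to 0, leaving 21/14 = 3/2.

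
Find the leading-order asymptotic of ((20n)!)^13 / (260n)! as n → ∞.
((20n)!)^13/(260n)! ~ ((2π·20n)^(12/2) / sqrt(13)) · 13^(−13·20n)  →  0

Write N = 20n. Stirling: N! ~ sqrt(2π N)(N/e)^N and (13N)! ~ sqrt(2π·13N)·(13N/e)^(13N).
  (N!)^13/(13N)! ~ (2π N)^(13/2) (N/e)^(13N) / [sqrt(2π·13N) (13N/e)^(13N)]
     = (2π N)^(13/2) / sqrt(2π·13N) · (N/(13N))^(13N)
     = (2π N)^((13−1)/2) / sqrt(13) · 13^(−13N).
Since 13^13 > 1, the factor 13^(−13N) decays exponentially, so the ratio → 0. Substituting N = 20n gives the stated form.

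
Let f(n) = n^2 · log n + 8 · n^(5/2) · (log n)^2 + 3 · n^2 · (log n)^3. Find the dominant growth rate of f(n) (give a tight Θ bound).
f(n) ∈ Θ(n^(5/2) · (log n)^2)

Compare the terms by growth order. For large n, n^a · (log n)^b dominates n^a' · (log n)^b' iff a > a', or (a = a' and b > b'). Ranking the 3 terms shows the dominant one is 8 · n^(5/2) · (log n)^2. Hence f(n) ∈ Θ(n^(5/2) · (log n)^2).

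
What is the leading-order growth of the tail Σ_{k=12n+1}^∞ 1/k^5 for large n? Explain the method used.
Σ_{k>12n} 1/k^5 ~ 1/(4 · (12n)^4)

Compare to the integral: ∫_{12n}^∞ x^(−5) dx = [−x^(−4)/4]_{12n}^∞ = 1/((5−1)·(12n)^4). Euler-Maclaurin then gives
  Σ_{k>12n} 1/k^5 = ∫_{12n}^∞ dx/x^5 − 1/(2·(12n)^5) + O(1/(12n)^6).
(Equivalently this is ζ(5) − Σ_{k≤12n} 1/k^5.)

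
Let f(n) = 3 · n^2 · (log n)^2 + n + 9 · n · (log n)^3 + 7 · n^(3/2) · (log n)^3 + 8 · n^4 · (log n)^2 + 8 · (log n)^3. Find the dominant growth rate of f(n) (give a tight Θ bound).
f(n) ∈ Θ(n^4 · (log n)^2)

Compare the terms by growth order. For large n, n^a · (log n)^b dominates n^a' · (log n)^b' iff a > a', or (a = a' and b > b'). Ranking the 6 terms shows the dominant one is 8 · n^4 · (log n)^2. Hence f(n) ∈ Θ(n^4 · (log n)^2).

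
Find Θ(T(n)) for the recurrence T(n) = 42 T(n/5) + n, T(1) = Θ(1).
T(n) = Θ(n^(log_5 42))

Master theorem: compare f(n) = n to n^(log_5 42) where log_5 42 ≈ 2.322. Since 1 < log_5 42, we have f(n) = O(n^(log_5 42 − ε)) for some ε > 0 — Case 1. Hence T(n) = Θ(n^(log_5 42)).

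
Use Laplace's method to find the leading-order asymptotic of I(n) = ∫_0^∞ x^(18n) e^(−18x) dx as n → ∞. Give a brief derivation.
I(n) ~ (sqrt(2π·18n) / 18) · (18n/(18e))^(18n)

Write the integrand as exp(18n ln x − 18x) and set f(x) = 18n ln x − 18x. Then f'(x) = 18n/x − 18 = 0 at x* = 18n/18, and f''(x*) = −18n/x*^2 = −18^2/(18n). Laplace's method (interior maximum) gives
  I(n) ~ e^(f(x*)) · sqrt(2π / |f''(x*)|)
        = exp(18n ln(18n/18) − 18n) · sqrt(2π · 18n / 18^2)
        = (18n/18)^(18n) e^(−18n) · sqrt(2π·18n) / 18
        = (sqrt(2π·18n) / 18) · (18n/(18e))^(18n).
This matches Γ(18n+1)/18^(18n+1) with Stirling applied to Γ.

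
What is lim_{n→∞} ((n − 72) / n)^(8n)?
lim = e^(−576)

Rewrite as (1 − 72/n)^(8n). By the standard limit (1 + x/n)^n → e^x, we have (1 − 72/n)^n → e^(−72), and raising to the 8th power gives e^(−576).
More precisely, ln[(1 − 72/n)^(8n)] = 8n · ln(1 − 72/n) = 8n · (-72/n + O(1/n^2)) = -576 + O(1/n) → -576.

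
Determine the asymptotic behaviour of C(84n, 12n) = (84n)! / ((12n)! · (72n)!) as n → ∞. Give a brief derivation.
C(84n, 12n) ~ (823543/46656)^(12n) · sqrt(7/(12π·12n))

Write N = 12n. Apply Stirling to each factorial:
  (7N)! ~ sqrt(2π·7N) · (7N/e)^(7N),
  N! ~ sqrt(2π N) · (N/e)^N,
  (6N)! ~ sqrt(2π·6N) · (6N/e)^(6N).
The exponential factors combine to (7N)^(7N) / (N^N · (6N)^(6N)) = 7^(7N)/6^(6N) = (7^7/6^6)^N = (823543/46656)^N.
The square-root prefactors combine to sqrt(2π·7N) / (sqrt(2π N)·sqrt(2π·6N)) = sqrt(7 / (2π·6·N)) = sqrt(7/(12π·12n)).
Substituting N = 12n: C(84n, 12n) ~ (823543/46656)^(12n) · sqrt(7/(12π·12n)).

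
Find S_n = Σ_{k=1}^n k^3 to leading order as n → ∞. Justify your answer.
S_n ~ n^4 / 4

By integral comparison (Euler-Maclaurin), Σ_{k=1}^n k^3 = ∫_0^n x^3 dx + O(n^3) = n^4/4 + O(n^3). (Equivalently, Faulhaber's formula gives the same leading term.)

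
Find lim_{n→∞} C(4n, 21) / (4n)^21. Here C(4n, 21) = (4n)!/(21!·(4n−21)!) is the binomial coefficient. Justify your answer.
lim = 1/21! = 1/51090942171709440000

With N = 4n → ∞: C(N, 21) / N^21 = [N(N−1)…(N−20)] / (21! · N^21) = (1/21!) · 1 · (1 − 1/(4n)) · … · (1 − 20/(4n)). Each factor → 1 as N → ∞, so the limit is 1/21! = 1/51090942171709440000.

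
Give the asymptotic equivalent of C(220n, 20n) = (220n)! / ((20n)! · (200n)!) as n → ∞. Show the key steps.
C(220n, 20n) ~ (285311670611/10000000000)^(20n) · sqrt(11/(20π·20n))

Write N = 20n. Apply Stirling to each factorial:
  (11N)! ~ sqrt(2π·11N) · (11N/e)^(11N),
  N! ~ sqrt(2π N) · (N/e)^N,
  (10N)! ~ sqrt(2π·10N) · (10N/e)^(10N).
The exponential factors combine to (11N)^(11N) / (N^N · (10N)^(10N)) = 11^(11N)/10^(10N) = (11^11/10^10)^N = (285311670611/10000000000)^N.
The square-root prefactors combine to sqrt(2π·11N) / (sqrt(2π N)·sqrt(2π·10N)) = sqrt(11 / (2π·10·N)) = sqrt(11/(20π·20n)).
Substituting N = 20n: C(220n, 20n) ~ (285311670611/10000000000)^(20n) · sqrt(11/(20π·20n)).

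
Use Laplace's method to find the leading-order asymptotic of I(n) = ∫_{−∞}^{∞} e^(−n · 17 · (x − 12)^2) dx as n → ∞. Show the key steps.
I(n) = sqrt(π/(17n))

Here φ(x) = 17 · (x − 12)^2 has its unique minimum at x* = 12 with φ(x*) = 0 and φ''(x*) = 34. Laplace's method gives
  I(n) ~ e^(−n φ(x*)) · sqrt(2π / (n · φ''(x*))) = sqrt(2π / (34n)) = sqrt(π/(17n)).
This is exact: substituting u = (x − 12)·sqrt(17n) gives I(n) = (1/sqrt(17n)) ∫_{−∞}^{∞} e^(−u^2) du = sqrt(π/(17n)).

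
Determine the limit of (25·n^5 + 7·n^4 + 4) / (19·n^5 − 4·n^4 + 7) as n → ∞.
lim = 25/19

For large n the leading n^5 terms dominate both numerator and denominator. Dividing top and bottom by n^5, every other term tends to 0, leaving 25/19.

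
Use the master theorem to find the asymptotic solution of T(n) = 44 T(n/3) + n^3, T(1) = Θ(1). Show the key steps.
T(n) = Θ(n^(log_3 44))

Master theorem: compare f(n) = n^3 to n^(log_3 44) where log_3 44 ≈ 3.445. Since 3 < log_3 44, we have f(n) = O(n^(log_3 44 − ε)) for some ε > 0 — Case 1. Hence T(n) = Θ(n^(log_3 44)).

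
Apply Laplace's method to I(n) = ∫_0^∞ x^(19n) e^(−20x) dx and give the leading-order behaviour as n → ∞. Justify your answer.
I(n) ~ (sqrt(2π·19n) / 20) · (19n/(20e))^(19n)

Write the integrand as exp(19n ln x − 20x) and set f(x) = 19n ln x − 20x. Then f'(x) = 19n/x − 20 = 0 at x* = 19n/20, and f''(x*) = −19n/x*^2 = −20^2/(19n). Laplace's method (interior maximum) gives
  I(n) ~ e^(f(x*)) · sqrt(2π / |f''(x*)|)
        = exp(19n ln(19n/20) − 19n) · sqrt(2π · 19n / 20^2)
        = (19n/20)^(19n) e^(−19n) · sqrt(2π·19n) / 20
        = (sqrt(2π·19n) / 20) · (19n/(20e))^(19n).
This matches Γ(19n+1)/20^(19n+1) with Stirling applied to Γ.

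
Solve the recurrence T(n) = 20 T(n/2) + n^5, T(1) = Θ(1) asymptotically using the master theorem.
T(n) = Θ(n^5)

log_2 20 ≈ 4.322. f(n) = n^5 dominates n^(log_2 20) since 5 > 4.322, and the regularity condition a·f(n/b) = 20·(n/2)^5 = (20/32)·n^5 ≤ c·f(n) holds with c = 20/32 ≈ 0.625 < 1. So this is Case 3: T(n) = Θ(f(n)) = Θ(n^5).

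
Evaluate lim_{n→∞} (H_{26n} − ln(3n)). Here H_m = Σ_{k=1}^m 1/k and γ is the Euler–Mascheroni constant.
lim = ln(26/3) + γ

By Euler-Maclaurin, H_m = ln m + γ + O(1/m). So
  H_{26n} − ln(3n) = ln(26n) + γ − ln(3n) + O(1/n)
                       = ln(26/3) + γ + O(1/n).
Hence the limit is ln(26/3) + γ.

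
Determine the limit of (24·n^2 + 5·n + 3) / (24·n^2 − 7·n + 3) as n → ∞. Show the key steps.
lim = 24/24 = 1

For large n the leading n^2 terms dominate both numerator and denominator. Dividing top and bottom by n^2, every other term tends to 0, leaving 24/24 = 1.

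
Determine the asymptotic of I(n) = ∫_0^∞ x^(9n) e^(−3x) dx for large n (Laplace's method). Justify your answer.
I(n) ~ (sqrt(2π·9n) / 3) · (9n/(3e))^(9n)

Write the integrand as exp(9n ln x − 3x) and set f(x) = 9n ln x − 3x. Then f'(x) = 9n/x − 3 = 0 at x* = 9n/3, and f''(x*) = −9n/x*^2 = −3^2/(9n). Laplace's method (interior maximum) gives
  I(n) ~ e^(f(x*)) · sqrt(2π / |f''(x*)|)
        = exp(9n ln(9n/3) − 9n) · sqrt(2π · 9n / 3^2)
        = (9n/3)^(9n) e^(−9n) · sqrt(2π·9n) / 3
        = (sqrt(2π·9n) / 3) · (9n/(3e))^(9n).
This matches Γ(9n+1)/3^(9n+1) with Stirling applied to Γ.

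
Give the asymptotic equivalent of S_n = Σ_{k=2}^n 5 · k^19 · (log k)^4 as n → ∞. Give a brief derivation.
S_n ~ n^20 · (log n)^4 / 4

By integral comparison, S_n = ∫_1^n 5 · x^19 · (log x)^4 dx + O(n^19 · (log n)^4). For the integral, the leading term of ∫_1^n x^19 (log x)^4 dx is n^20/20 · (log n)^4 (by repeated integration by parts; each step lowers the log-exponent and produces a relatively O(1/log n) correction). Hence S_n ~ n^20 · (log n)^4 / 4.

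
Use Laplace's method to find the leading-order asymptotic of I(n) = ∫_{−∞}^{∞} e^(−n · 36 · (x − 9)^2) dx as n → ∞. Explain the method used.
I(n) = sqrt(π/(36n))

Here φ(x) = 36 · (x − 9)^2 has its unique minimum at x* = 9 with φ(x*) = 0 and φ''(x*) = 72. Laplace's method gives
  I(n) ~ e^(−n φ(x*)) · sqrt(2π / (n · φ''(x*))) = sqrt(2π / (72n)) = sqrt(π/(36n)).
This is exact: substituting u = (x − 9)·sqrt(36n) gives I(n) = (1/sqrt(36n)) ∫_{−∞}^{∞} e^(−u^2) du = sqrt(π/(36n)).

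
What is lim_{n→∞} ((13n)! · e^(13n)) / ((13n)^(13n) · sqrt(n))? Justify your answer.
lim = sqrt(2π·13)

Stirling: (13n)! ~ sqrt(2π·13n) · (13n/e)^(13n). Hence
  (13n)! · e^(13n) / (13n)^(13n) ~ sqrt(2π·13n).
Dividing by sqrt(n): sqrt(2π·13n) / sqrt(n) = sqrt(2π·13) · n^((1−1)/2), so the limit is sqrt(2π·13).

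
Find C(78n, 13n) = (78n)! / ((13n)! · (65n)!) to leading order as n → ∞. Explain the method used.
C(78n, 13n) ~ (46656/3125)^(13n) · sqrt(3/(5π·13n))

Write N = 13n. Apply Stirling to each factorial:
  (6N)! ~ sqrt(2π·6N) · (6N/e)^(6N),
  N! ~ sqrt(2π N) · (N/e)^N,
  (5N)! ~ sqrt(2π·5N) · (5N/e)^(5N).
The exponential factors combine to (6N)^(6N) / (N^N · (5N)^(5N)) = 6^(6N)/5^(5N) = (6^6/5^5)^N = (46656/3125)^N.
The square-root prefactors combine to sqrt(2π·6N) / (sqrt(2π N)·sqrt(2π·5N)) = sqrt(6 / (2π·5·N)) = sqrt(3/(5π·13n)).
Substituting N = 13n: C(78n, 13n) ~ (46656/3125)^(13n) · sqrt(3/(5π·13n)).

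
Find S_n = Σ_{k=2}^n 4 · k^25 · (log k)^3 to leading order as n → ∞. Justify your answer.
S_n ~ 2 · n^26 · (log n)^3 / 13

By integral comparison, S_n = ∫_1^n 4 · x^25 · (log x)^3 dx + O(n^25 · (log n)^3). For the integral, the leading term of ∫_1^n x^25 (log x)^3 dx is n^26/26 · (log n)^3 (by repeated integration by parts; each step lowers the log-exponent and produces a relatively O(1/log n) correction). Hence S_n ~ 2 · n^26 · (log n)^3 / 13.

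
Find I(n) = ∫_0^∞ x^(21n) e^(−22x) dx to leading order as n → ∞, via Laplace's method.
I(n) ~ (sqrt(2π·21n) / 22) · (21n/(22e))^(21n)

Write the integrand as exp(21n ln x − 22x) and set f(x) = 21n ln x − 22x. Then f'(x) = 21n/x − 22 = 0 at x* = 21n/22, and f''(x*) = −21n/x*^2 = −22^2/(21n). Laplace's method (interior maximum) gives
  I(n) ~ e^(f(x*)) · sqrt(2π / |f''(x*)|)
        = exp(21n ln(21n/22) − 21n) · sqrt(2π · 21n / 22^2)
        = (21n/22)^(21n) e^(−21n) · sqrt(2π·21n) / 22
        = (sqrt(2π·21n) / 22) · (21n/(22e))^(21n).
This matches Γ(21n+1)/22^(21n+1) with Stirling applied to Γ.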